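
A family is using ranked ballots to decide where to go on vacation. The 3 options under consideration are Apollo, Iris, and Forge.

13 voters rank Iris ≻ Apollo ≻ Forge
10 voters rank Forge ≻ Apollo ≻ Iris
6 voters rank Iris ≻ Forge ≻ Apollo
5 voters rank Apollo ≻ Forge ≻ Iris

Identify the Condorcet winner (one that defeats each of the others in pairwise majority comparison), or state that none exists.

Head-to-head results (34 voters total):
Apollo vs Iris: Iris wins 19–15.
Apollo vs Forge: Apollo wins 18–16.
Iris vs Forge: Iris wins 19–15.
Iris beats each rival — Apollo (19–15), Forge (19–15) — so Iris is the Condorcet winner.

Iris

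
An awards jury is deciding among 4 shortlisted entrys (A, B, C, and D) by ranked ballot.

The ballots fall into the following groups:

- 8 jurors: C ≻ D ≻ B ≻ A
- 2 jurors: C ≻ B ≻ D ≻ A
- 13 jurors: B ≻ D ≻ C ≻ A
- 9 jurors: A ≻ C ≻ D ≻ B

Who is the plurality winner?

B

First-place vote totals:
  A: 9
  B: 13
  C: 10
  D: 0
B has the most first-place votes.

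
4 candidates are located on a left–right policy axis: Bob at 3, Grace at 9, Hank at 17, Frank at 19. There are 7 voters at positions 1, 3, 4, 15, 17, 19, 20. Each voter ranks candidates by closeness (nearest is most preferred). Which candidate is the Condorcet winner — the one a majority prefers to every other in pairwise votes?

Hank

With single-peaked preferences on a line, the Condorcet winner is the candidate closest to the median voter.
The median voter (position 15) is closest to Hank at 17.
Check: Hank vs Bob — voters closer to Hank: 4 of 7.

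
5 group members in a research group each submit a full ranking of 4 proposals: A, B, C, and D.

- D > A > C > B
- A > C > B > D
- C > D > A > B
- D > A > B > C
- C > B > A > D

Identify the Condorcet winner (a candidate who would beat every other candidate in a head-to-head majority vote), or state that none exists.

Head-to-head results (5 voters total):
A vs B: A wins 4–1.
A vs C: A wins 3–2.
A vs D: D wins 3–2.
B vs C: C wins 4–1.
B vs D: D wins 3–2.
C vs D: C wins 3–2.
No candidate beats all others: A beats C beats D beats A, a majority cycle.

There is no Condorcet winner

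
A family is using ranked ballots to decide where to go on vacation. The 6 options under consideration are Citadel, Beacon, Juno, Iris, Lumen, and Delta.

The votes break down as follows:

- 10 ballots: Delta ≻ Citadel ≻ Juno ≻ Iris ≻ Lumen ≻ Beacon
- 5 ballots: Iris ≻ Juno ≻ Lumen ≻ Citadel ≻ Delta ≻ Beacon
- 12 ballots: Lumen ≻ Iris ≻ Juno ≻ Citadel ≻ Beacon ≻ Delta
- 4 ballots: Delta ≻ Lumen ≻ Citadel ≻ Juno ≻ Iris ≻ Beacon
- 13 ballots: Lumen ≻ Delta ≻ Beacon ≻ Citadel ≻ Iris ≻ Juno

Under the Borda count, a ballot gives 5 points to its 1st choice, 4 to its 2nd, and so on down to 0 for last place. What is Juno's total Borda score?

94

Borda scores:
  Citadel: 10·4 + 5·2 + 12·2 + 4·3 + 13·2 = 112
  Beacon: 10·0 + 5·0 + 12·1 + 4·0 + 13·3 = 51
  Juno: 10·3 + 5·4 + 12·3 + 4·2 + 13·0 = 94
  Iris: 10·2 + 5·5 + 12·4 + 4·1 + 13·1 = 110
  Lumen: 10·1 + 5·3 + 12·5 + 4·4 + 13·5 = 166
  Delta: 10·5 + 5·1 + 12·0 + 4·5 + 13·4 = 127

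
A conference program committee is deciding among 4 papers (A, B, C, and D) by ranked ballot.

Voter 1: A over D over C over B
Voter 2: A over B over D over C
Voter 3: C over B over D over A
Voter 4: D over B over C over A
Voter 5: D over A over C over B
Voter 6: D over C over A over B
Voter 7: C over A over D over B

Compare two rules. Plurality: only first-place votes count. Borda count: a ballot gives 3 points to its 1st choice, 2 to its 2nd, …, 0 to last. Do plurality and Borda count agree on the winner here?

Yes

Plurality first-place counts: A 2, B 0, C 2, D 3 → D.
Borda totals: A 11, B 6, C 11, D 14 → D.
The two rules agree on D.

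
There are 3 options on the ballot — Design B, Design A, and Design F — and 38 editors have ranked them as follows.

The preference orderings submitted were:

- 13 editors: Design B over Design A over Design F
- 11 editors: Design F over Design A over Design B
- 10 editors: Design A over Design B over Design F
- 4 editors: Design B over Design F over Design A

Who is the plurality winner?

First-place vote totals:
  Design B: 17
  Design A: 10
  Design F: 11
Design B has the most first-place votes.

Design B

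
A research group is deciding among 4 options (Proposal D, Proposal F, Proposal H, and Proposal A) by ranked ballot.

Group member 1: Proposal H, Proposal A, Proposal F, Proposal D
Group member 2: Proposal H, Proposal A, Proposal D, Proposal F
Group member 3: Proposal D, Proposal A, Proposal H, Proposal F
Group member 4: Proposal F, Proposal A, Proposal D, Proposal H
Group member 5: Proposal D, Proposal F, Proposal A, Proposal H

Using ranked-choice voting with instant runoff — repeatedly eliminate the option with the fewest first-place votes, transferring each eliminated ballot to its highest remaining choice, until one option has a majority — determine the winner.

Proposal D

Round 1: Proposal D 2, Proposal H 2, Proposal F 1, Proposal A 0. Proposal A has the fewest and is eliminated.
Round 2: Proposal D 2, Proposal H 2, Proposal F 1. Proposal F has the fewest and is eliminated.
Round 3: Proposal D 3, Proposal H 2. Proposal D has a majority.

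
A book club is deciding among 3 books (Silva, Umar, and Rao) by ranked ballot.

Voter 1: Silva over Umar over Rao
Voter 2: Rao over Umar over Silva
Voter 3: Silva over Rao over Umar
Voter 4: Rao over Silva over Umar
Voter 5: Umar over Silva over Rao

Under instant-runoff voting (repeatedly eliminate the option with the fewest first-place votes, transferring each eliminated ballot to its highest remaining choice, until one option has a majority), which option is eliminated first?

Umar

Round 1: Silva 2, Rao 2, Umar 1. Umar has the fewest and is eliminated.
Round 2: Silva 3, Rao 2. Silva has a majority.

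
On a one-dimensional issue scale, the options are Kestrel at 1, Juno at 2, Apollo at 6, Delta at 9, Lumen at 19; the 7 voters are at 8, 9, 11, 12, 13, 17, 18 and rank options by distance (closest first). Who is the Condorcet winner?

Delta

With single-peaked preferences on a line, the Condorcet winner is the candidate closest to the median voter.
The median voter (position 12) is closest to Delta at 9.
Check: Delta vs Lumen — voters closer to Delta: 5 of 7.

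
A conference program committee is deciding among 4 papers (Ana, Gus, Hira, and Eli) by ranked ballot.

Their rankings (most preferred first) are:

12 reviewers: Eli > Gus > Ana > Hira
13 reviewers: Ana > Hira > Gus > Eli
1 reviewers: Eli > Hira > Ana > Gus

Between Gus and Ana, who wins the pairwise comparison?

Ballots ranking Gus above Ana: 12.
Ballots ranking Ana above Gus: 13+1 = 14.
Ana wins the head-to-head, 14–12.

Ana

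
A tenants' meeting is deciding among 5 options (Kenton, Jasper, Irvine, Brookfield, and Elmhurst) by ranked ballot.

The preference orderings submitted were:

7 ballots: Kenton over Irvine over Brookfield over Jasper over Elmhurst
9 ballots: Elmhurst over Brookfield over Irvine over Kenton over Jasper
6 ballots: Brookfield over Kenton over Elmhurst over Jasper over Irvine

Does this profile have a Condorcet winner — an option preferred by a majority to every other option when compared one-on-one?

Yes

Head-to-head results (22 voters total):
Kenton vs Jasper: Kenton wins 22–0.
Kenton vs Irvine: Kenton wins 13–9.
Kenton vs Brookfield: Brookfield wins 15–7.
Kenton vs Elmhurst: Kenton wins 13–9.
Jasper vs Irvine: Irvine wins 16–6.
Jasper vs Brookfield: Brookfield wins 22–0.
Jasper vs Elmhurst: Elmhurst wins 15–7.
Irvine vs Brookfield: Brookfield wins 15–7.
Irvine vs Elmhurst: Elmhurst wins 15–7.
Brookfield vs Elmhurst: Brookfield wins 13–9.
Brookfield beats each rival — Kenton (15–7), Jasper (22–0), Irvine (15–7), Elmhurst (13–9) — so Brookfield is the Condorcet winner.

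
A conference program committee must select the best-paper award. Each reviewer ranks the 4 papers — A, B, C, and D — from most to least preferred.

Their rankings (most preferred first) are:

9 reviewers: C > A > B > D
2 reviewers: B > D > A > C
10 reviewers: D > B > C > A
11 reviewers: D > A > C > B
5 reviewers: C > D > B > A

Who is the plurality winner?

First-place vote totals:
  A: 0
  B: 2
  C: 14
  D: 21
D has the most first-place votes.

D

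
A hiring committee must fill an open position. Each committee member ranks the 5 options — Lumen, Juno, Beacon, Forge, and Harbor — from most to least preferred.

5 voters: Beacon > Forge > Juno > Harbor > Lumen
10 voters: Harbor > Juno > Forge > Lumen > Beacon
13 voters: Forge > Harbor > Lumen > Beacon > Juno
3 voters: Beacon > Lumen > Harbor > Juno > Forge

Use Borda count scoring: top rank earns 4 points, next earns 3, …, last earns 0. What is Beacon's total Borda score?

Borda scores:
  Lumen: 5·0 + 10·1 + 13·2 + 3·3 = 45
  Juno: 5·2 + 10·3 + 13·0 + 3·1 = 43
  Beacon: 5·4 + 10·0 + 13·1 + 3·4 = 45
  Forge: 5·3 + 10·2 + 13·4 + 3·0 = 87
  Harbor: 5·1 + 10·4 + 13·3 + 3·2 = 90

45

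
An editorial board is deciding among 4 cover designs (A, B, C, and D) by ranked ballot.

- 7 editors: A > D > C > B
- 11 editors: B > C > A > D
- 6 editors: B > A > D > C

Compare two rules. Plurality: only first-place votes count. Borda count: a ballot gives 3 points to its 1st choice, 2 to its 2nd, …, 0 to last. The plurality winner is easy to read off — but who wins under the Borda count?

B

Plurality first-place counts: A 7, B 17, C 0, D 0 → B.
Borda totals: A 44, B 51, C 29, D 20 → B.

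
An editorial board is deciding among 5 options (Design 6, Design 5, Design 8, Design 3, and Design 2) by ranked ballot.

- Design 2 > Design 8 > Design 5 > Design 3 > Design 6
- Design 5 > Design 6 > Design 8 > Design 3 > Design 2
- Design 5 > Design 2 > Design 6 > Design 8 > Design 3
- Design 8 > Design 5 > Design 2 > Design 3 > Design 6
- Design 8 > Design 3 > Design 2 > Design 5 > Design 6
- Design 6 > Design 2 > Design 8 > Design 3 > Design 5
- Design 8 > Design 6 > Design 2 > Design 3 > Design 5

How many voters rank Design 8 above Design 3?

7

Ballots ranking Design 8 above Design 3: 7.
Ballots ranking Design 3 above Design 8: 0.
So 7 of 7 voters prefer Design 8 to Design 3.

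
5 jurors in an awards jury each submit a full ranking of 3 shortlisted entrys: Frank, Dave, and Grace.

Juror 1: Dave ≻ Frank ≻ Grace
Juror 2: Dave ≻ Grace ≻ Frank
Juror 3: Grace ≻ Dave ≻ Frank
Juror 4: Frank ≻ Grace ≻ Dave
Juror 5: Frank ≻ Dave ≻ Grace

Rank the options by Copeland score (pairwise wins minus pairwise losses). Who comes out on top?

Dave

Pairwise results:
  Frank vs Dave: Dave wins 3–2.
  Frank vs Grace: Frank wins 3–2.
  Dave vs Grace: Dave wins 3–2.
Copeland scores (wins − losses):
  Frank: 1 − 1 = 0
  Dave: 2 − 0 = 2
  Grace: 0 − 2 = -2
Dave has the best Copeland score.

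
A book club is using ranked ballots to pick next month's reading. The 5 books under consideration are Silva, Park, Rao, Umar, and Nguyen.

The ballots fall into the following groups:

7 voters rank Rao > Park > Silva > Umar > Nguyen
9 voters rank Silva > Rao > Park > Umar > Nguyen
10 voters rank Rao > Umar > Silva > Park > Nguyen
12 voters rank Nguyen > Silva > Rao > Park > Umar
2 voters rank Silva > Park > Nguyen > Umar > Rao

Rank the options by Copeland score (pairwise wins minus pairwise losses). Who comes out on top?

Silva

Pairwise results:
  Silva vs Park: Silva wins 33–7.
  Silva vs Rao: Silva wins 23–17.
  Silva vs Umar: Silva wins 30–10.
  Silva vs Nguyen: Silva wins 28–12.
  Park vs Rao: Rao wins 38–2.
  Park vs Umar: Park wins 30–10.
  Park vs Nguyen: Park wins 28–12.
  Rao vs Umar: Rao wins 38–2.
  Rao vs Nguyen: Rao wins 26–14.
  Umar vs Nguyen: Umar wins 26–14.
Copeland scores (wins − losses):
  Silva: 4 − 0 = 4
  Park: 2 − 2 = 0
  Rao: 3 − 1 = 2
  Umar: 1 − 3 = -2
  Nguyen: 0 − 4 = -4
Silva has the best Copeland score.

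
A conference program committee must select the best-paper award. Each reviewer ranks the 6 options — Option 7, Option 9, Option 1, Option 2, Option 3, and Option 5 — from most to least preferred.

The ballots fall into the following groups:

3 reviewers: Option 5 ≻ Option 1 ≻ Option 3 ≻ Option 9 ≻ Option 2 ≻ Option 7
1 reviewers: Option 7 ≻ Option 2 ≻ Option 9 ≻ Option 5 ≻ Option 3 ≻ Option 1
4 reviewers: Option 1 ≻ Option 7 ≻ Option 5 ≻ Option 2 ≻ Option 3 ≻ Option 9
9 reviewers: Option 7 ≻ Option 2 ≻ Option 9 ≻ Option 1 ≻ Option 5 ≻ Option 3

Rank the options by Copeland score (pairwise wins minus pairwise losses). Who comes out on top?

Option 7

Pairwise results:
  Option 7 vs Option 9: Option 7 wins 14–3.
  Option 7 vs Option 1: Option 7 wins 10–7.
  Option 7 vs Option 2: Option 7 wins 14–3.
  Option 7 vs Option 3: Option 7 wins 14–3.
  Option 7 vs Option 5: Option 7 wins 14–3.
  Option 9 vs Option 1: Option 9 wins 10–7.
  Option 9 vs Option 2: Option 2 wins 14–3.
  Option 9 vs Option 3: Option 9 wins 10–7.
  Option 9 vs Option 5: Option 9 wins 10–7.
  Option 1 vs Option 2: Option 2 wins 10–7.
  Option 1 vs Option 3: Option 1 wins 16–1.
  Option 1 vs Option 5: Option 1 wins 13–4.
  Option 2 vs Option 3: Option 2 wins 14–3.
  Option 2 vs Option 5: Option 2 wins 10–7.
  Option 3 vs Option 5: Option 5 wins 17–0.
Copeland scores (wins − losses):
  Option 7: 5 − 0 = 5
  Option 9: 3 − 2 = 1
  Option 1: 2 − 3 = -1
  Option 2: 4 − 1 = 3
  Option 3: 0 − 5 = -5
  Option 5: 1 − 4 = -3
Option 7 has the best Copeland score.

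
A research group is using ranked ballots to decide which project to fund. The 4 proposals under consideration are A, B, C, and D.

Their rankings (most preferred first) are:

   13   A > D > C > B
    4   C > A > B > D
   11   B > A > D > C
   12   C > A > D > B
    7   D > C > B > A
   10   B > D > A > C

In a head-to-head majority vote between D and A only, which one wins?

Ballots ranking D above A: 7+10 = 17.
Ballots ranking A above D: 13+4+11+12 = 40.
A wins the head-to-head, 40–17.

A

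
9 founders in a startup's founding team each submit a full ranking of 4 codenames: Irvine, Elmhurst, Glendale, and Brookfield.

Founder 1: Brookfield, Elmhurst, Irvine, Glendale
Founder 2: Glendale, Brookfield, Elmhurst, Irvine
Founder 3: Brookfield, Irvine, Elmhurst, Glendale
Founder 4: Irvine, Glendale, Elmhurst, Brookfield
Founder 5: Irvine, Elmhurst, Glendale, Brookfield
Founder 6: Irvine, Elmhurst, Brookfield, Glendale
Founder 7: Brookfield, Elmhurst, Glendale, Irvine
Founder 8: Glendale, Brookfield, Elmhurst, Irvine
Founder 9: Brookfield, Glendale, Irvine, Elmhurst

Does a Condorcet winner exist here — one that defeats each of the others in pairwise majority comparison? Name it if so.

Head-to-head results (9 voters total):
Irvine vs Elmhurst: Irvine wins 5–4.
Irvine vs Glendale: Irvine wins 5–4.
Irvine vs Brookfield: Brookfield wins 6–3.
Elmhurst vs Glendale: Elmhurst wins 5–4.
Elmhurst vs Brookfield: Brookfield wins 6–3.
Glendale vs Brookfield: Brookfield wins 5–4.
Brookfield beats each rival — Irvine (6–3), Elmhurst (6–3), Glendale (5–4) — so Brookfield is the Condorcet winner.

Brookfield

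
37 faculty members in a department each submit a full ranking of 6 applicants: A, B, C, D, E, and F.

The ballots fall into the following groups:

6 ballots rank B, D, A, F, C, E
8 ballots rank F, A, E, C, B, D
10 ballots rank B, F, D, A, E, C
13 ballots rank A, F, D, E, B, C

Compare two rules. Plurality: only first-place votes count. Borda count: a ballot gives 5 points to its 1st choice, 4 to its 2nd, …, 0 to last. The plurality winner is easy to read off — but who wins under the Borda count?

F

Plurality first-place counts: A 13, B 16, C 0, D 0, E 0, F 8 → B.
Borda totals: A 135, B 101, C 22, D 93, E 60, F 144 → F.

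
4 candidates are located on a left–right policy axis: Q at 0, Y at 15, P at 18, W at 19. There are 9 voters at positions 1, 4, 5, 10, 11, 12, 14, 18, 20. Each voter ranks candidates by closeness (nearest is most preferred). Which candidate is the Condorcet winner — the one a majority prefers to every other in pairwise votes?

Y

With single-peaked preferences on a line, the Condorcet winner is the candidate closest to the median voter.
The median voter (position 11) is closest to Y at 15.
Check: Y vs Q — voters closer to Y: 6 of 9.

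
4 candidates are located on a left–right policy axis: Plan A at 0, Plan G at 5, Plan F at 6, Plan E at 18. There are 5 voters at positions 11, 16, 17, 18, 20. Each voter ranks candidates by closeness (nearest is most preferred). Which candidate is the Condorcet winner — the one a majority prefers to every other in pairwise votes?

With single-peaked preferences on a line, the Condorcet winner is the candidate closest to the median voter.
The median voter (position 17) is closest to Plan E at 18.
Check: Plan E vs Plan G — voters closer to Plan E: 4 of 5.

Plan E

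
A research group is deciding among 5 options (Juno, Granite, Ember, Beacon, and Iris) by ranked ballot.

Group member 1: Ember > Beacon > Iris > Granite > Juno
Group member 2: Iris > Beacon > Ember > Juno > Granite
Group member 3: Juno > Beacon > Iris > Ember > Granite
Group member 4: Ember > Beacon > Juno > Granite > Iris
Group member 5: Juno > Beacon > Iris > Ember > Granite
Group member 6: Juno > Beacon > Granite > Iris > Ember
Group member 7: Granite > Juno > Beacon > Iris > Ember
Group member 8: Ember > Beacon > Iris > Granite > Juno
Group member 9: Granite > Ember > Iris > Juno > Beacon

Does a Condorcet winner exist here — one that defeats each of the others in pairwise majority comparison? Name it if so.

None — there is no Condorcet winner

Head-to-head results (9 voters total):
Juno vs Granite: Juno wins 5–4.
Juno vs Ember: Ember wins 5–4.
Juno vs Beacon: Juno wins 5–4.
Juno vs Iris: Juno wins 5–4.
Granite vs Ember: Ember wins 6–3.
Granite vs Beacon: Beacon wins 7–2.
Granite vs Iris: Iris wins 5–4.
Ember vs Beacon: Beacon wins 5–4.
Ember vs Iris: Iris wins 5–4.
Beacon vs Iris: Beacon wins 7–2.
No candidate beats all others: Juno beats Beacon beats Ember beats Juno, a majority cycle.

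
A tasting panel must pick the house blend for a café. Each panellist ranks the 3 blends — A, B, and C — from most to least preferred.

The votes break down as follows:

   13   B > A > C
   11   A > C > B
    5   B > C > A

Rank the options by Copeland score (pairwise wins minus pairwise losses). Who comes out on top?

Pairwise results:
  A vs B: B wins 18–11.
  A vs C: A wins 24–5.
  B vs C: B wins 18–11.
Copeland scores (wins − losses):
  A: 1 − 1 = 0
  B: 2 − 0 = 2
  C: 0 − 2 = -2
B has the best Copeland score.

B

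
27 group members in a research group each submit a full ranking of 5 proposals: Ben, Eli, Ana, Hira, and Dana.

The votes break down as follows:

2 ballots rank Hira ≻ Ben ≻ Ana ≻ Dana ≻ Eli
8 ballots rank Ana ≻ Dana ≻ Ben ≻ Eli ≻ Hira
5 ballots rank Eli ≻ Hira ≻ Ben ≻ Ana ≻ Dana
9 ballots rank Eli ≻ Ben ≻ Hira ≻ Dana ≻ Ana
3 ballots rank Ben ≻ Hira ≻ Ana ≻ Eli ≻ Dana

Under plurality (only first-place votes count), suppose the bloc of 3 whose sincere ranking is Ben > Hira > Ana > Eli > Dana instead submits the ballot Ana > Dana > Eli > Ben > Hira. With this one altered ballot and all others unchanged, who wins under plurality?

First-place totals with the altered ballot: Ben 0, Eli 14, Ana 11, Hira 2, Dana 0.
The winner is unchanged: still Eli.

Eli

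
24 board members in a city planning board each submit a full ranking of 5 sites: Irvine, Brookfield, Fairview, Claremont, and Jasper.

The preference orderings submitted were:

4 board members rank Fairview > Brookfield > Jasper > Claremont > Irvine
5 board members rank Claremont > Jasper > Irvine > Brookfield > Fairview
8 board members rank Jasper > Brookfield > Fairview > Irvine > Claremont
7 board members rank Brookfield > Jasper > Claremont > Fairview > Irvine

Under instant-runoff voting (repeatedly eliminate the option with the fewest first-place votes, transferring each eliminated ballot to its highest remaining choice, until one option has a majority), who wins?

Round 1: Jasper 8, Brookfield 7, Claremont 5, Fairview 4, Irvine 0. Irvine has the fewest and is eliminated.
Round 2: Jasper 8, Brookfield 7, Claremont 5, Fairview 4. Fairview has the fewest and is eliminated.
Round 3: Brookfield 11, Jasper 8, Claremont 5. Claremont has the fewest and is eliminated.
Round 4: Jasper 13, Brookfield 11. Jasper has a majority.

Jasper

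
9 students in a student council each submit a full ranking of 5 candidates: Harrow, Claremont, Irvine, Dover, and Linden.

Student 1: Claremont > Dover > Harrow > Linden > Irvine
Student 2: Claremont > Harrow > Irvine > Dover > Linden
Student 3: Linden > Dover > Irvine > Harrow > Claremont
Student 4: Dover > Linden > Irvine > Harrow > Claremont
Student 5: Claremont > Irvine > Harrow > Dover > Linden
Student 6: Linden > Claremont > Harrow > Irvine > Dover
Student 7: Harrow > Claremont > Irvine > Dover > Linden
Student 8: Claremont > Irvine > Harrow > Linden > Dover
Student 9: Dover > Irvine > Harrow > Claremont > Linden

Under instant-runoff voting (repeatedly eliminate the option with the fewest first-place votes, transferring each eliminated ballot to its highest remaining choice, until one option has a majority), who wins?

Claremont

Round 1: Claremont 4, Dover 2, Linden 2, Harrow 1, Irvine 0. Irvine has the fewest and is eliminated.
Round 2: Claremont 4, Dover 2, Linden 2, Harrow 1. Harrow has the fewest and is eliminated.
Round 3: Claremont 5, Dover 2, Linden 2. Claremont has a majority.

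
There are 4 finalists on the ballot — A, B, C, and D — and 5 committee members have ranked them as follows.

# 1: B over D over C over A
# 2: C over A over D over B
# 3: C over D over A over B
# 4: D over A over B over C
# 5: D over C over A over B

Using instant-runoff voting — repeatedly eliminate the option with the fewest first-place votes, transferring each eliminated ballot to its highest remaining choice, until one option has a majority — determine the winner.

Round 1: C 2, D 2, B 1, A 0. A has the fewest and is eliminated.
Round 2: C 2, D 2, B 1. B has the fewest and is eliminated.
Round 3: D 3, C 2. D has a majority.

D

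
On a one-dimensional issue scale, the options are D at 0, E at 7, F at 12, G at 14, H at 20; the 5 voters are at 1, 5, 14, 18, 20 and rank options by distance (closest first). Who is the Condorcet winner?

G

With single-peaked preferences on a line, the Condorcet winner is the candidate closest to the median voter.
The median voter (position 14) is closest to G at 14.
Check: G vs E — voters closer to G: 3 of 5.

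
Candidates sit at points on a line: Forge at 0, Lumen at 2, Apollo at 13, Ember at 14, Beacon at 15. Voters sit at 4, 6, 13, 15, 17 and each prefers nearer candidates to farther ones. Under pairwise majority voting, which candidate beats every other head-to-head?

With single-peaked preferences on a line, the Condorcet winner is the candidate closest to the median voter.
The median voter (position 13) is closest to Apollo at 13.
Check: Apollo vs Forge — voters closer to Apollo: 3 of 5.

Apollo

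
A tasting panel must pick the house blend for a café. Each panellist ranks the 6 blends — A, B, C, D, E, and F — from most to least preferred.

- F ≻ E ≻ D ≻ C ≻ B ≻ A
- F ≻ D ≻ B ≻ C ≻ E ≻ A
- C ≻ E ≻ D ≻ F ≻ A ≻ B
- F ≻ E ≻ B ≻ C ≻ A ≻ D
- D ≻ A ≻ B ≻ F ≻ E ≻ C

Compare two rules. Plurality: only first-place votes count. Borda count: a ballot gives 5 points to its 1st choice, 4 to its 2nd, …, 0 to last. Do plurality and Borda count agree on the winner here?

Plurality first-place counts: A 0, B 0, C 1, D 1, E 0, F 3 → F.
Borda totals: A 6, B 10, C 11, D 15, E 14, F 19 → F.
The two rules agree on F.

Yes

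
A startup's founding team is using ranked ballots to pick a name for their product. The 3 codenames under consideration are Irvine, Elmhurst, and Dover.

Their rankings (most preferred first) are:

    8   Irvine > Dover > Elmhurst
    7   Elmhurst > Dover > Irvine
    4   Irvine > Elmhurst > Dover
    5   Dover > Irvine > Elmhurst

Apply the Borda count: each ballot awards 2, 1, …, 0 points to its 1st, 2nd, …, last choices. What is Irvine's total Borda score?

Borda scores:
  Irvine: 8·2 + 7·0 + 4·2 + 5·1 = 29
  Elmhurst: 8·0 + 7·2 + 4·1 + 5·0 = 18
  Dover: 8·1 + 7·1 + 4·0 + 5·2 = 25

29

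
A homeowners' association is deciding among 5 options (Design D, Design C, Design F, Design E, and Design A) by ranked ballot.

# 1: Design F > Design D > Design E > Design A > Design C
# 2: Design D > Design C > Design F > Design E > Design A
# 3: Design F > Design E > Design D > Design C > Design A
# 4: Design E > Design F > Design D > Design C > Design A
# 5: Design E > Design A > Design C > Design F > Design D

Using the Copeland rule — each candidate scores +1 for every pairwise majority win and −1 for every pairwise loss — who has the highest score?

Design F

Pairwise results:
  Design D vs Design C: Design D wins 4–1.
  Design D vs Design F: Design F wins 4–1.
  Design D vs Design E: Design E wins 3–2.
  Design D vs Design A: Design D wins 4–1.
  Design C vs Design F: Design F wins 3–2.
  Design C vs Design E: Design E wins 4–1.
  Design C vs Design A: Design C wins 3–2.
  Design F vs Design E: Design F wins 3–2.
  Design F vs Design A: Design F wins 4–1.
  Design E vs Design A: Design E wins 5–0.
Copeland scores (wins − losses):
  Design D: 2 − 2 = 0
  Design C: 1 − 3 = -2
  Design F: 4 − 0 = 4
  Design E: 3 − 1 = 2
  Design A: 0 − 4 = -4
Design F has the best Copeland score.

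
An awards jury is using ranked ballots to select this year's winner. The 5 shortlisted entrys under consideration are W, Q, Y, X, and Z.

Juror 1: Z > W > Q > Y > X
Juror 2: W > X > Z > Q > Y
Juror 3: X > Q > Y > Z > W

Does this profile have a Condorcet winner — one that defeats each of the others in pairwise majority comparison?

Head-to-head results (3 voters total):
W vs Q: W wins 2–1.
W vs Y: W wins 2–1.
W vs X: W wins 2–1.
W vs Z: Z wins 2–1.
Q vs Y: Q wins 3–0.
Q vs X: X wins 2–1.
Q vs Z: Z wins 2–1.
Y vs X: X wins 2–1.
Y vs Z: Z wins 2–1.
X vs Z: X wins 2–1.
No candidate beats all others: W beats X beats Z beats W, a majority cycle.

No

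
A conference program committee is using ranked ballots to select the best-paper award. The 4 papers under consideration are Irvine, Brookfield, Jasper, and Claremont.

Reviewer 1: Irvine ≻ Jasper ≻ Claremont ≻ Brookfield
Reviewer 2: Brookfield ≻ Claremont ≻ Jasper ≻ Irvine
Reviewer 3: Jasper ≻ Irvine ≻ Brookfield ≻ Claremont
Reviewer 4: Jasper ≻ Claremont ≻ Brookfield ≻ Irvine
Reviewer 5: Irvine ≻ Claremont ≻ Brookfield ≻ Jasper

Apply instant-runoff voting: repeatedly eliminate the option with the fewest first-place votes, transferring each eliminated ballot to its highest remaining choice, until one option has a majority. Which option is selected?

Round 1: Irvine 2, Jasper 2, Brookfield 1, Claremont 0. Claremont has the fewest and is eliminated.
Round 2: Irvine 2, Jasper 2, Brookfield 1. Brookfield has the fewest and is eliminated.
Round 3: Jasper 3, Irvine 2. Jasper has a majority.

Jasper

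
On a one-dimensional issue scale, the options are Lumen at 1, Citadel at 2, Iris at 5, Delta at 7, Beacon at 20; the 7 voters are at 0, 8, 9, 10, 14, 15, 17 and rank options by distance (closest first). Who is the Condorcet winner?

With single-peaked preferences on a line, the Condorcet winner is the candidate closest to the median voter.
The median voter (position 10) is closest to Delta at 7.
Check: Delta vs Iris — voters closer to Delta: 6 of 7.

Delta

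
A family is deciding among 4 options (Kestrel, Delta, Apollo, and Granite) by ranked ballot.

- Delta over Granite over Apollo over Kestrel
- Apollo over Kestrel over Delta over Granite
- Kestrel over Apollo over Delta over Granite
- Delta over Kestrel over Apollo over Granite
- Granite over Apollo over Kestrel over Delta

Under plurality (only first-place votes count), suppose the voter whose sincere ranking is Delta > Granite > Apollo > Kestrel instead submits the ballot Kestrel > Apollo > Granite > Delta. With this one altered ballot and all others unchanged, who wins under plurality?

Kestrel

First-place totals with the altered ballot: Kestrel 2, Delta 1, Apollo 1, Granite 1.
The switch changes the winner from Delta to Kestrel.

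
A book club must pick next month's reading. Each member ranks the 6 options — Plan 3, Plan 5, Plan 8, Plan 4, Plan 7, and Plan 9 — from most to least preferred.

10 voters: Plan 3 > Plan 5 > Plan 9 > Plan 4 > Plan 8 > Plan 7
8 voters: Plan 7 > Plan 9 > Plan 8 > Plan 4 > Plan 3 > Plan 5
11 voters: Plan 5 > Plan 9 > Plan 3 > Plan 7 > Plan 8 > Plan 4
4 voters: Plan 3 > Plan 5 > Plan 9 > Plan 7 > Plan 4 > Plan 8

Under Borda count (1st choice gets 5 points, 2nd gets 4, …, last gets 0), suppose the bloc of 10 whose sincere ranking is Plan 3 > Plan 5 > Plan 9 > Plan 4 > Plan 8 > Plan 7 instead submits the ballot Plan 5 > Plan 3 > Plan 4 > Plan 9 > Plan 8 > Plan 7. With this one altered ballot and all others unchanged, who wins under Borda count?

Plan 5

Borda totals with the altered ballot: Plan 3 101, Plan 5 121, Plan 8 45, Plan 4 50, Plan 7 70, Plan 9 108.
The switch changes the winner from Plan 9 to Plan 5.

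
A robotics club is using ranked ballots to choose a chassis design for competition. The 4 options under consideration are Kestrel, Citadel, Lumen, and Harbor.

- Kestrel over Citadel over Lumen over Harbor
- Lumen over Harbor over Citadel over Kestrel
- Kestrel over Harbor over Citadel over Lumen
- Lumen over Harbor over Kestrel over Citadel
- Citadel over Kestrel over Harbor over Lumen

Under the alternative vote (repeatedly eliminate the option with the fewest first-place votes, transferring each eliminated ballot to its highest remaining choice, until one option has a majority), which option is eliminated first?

Harbor

Round 1: Kestrel 2, Lumen 2, Citadel 1, Harbor 0. Harbor has the fewest and is eliminated.
Round 2: Kestrel 2, Lumen 2, Citadel 1. Citadel has the fewest and is eliminated.
Round 3: Kestrel 3, Lumen 2. Kestrel has a majority.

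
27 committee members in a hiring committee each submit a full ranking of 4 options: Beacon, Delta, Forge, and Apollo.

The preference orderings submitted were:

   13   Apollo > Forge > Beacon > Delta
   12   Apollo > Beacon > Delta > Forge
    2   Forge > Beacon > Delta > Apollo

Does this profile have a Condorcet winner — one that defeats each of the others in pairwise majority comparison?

Yes

Head-to-head results (27 voters total):
Beacon vs Delta: Beacon wins 27–0.
Beacon vs Forge: Forge wins 15–12.
Beacon vs Apollo: Apollo wins 25–2.
Delta vs Forge: Forge wins 15–12.
Delta vs Apollo: Apollo wins 25–2.
Forge vs Apollo: Apollo wins 25–2.
Apollo beats each rival — Beacon (25–2), Delta (25–2), Forge (25–2) — so Apollo is the Condorcet winner.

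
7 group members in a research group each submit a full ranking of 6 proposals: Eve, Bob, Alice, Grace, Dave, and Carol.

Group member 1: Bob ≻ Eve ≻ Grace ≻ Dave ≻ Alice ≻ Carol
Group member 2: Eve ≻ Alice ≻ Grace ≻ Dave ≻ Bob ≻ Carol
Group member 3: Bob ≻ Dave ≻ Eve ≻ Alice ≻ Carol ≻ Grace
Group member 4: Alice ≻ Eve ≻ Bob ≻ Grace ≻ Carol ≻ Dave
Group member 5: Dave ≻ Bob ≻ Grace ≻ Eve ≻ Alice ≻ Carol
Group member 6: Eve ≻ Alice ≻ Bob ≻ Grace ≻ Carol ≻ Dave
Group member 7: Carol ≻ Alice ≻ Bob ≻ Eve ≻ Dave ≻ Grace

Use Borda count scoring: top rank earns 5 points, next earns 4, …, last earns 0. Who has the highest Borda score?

Eve

Borda scores:
  Eve: 4 + 5 + 3 + 4 + 2 + 5 + 2 = 25
  Bob: 5 + 1 + 5 + 3 + 4 + 3 + 3 = 24
  Alice: 1 + 4 + 2 + 5 + 1 + 4 + 4 = 21
  Grace: 3 + 3 + 0 + 2 + 3 + 2 + 0 = 13
  Dave: 2 + 2 + 4 + 0 + 5 + 0 + 1 = 14
  Carol: 0 + 0 + 1 + 1 + 0 + 1 + 5 = 8
Eve has the highest total.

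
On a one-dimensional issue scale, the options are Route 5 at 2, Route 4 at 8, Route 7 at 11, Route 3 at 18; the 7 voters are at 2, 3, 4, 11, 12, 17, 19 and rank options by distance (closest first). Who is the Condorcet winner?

Route 7

With single-peaked preferences on a line, the Condorcet winner is the candidate closest to the median voter.
The median voter (position 11) is closest to Route 7 at 11.
Check: Route 7 vs Route 4 — voters closer to Route 7: 4 of 7.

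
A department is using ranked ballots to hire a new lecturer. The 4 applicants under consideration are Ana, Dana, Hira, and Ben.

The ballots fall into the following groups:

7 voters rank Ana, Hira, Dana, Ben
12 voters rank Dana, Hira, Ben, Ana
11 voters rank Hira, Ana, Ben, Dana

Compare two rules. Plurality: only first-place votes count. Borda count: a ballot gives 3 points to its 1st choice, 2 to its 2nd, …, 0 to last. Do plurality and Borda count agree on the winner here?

No

Plurality first-place counts: Ana 7, Dana 12, Hira 11, Ben 0 → Dana.
Borda totals: Ana 43, Dana 43, Hira 71, Ben 23 → Hira.
The two rules disagree: plurality picks Dana, Borda picks Hira.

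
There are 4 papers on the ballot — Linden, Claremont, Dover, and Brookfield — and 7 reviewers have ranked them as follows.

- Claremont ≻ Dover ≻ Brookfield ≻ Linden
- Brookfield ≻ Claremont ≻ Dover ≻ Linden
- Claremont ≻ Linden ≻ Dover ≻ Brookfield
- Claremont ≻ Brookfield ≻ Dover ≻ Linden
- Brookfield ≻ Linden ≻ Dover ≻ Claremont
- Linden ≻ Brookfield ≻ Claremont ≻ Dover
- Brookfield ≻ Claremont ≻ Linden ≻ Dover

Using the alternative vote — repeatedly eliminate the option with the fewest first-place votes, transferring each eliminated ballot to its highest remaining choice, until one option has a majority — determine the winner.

Brookfield

Round 1: Claremont 3, Brookfield 3, Linden 1, Dover 0. Dover has the fewest and is eliminated.
Round 2: Claremont 3, Brookfield 3, Linden 1. Linden has the fewest and is eliminated.
Round 3: Brookfield 4, Claremont 3. Brookfield has a majority.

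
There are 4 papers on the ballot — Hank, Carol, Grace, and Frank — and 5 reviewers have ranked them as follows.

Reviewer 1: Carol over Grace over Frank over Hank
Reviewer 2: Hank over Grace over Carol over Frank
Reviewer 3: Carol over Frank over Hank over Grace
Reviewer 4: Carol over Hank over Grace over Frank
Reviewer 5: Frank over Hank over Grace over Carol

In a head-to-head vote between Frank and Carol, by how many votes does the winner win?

Ballots ranking Frank above Carol: 1.
Ballots ranking Carol above Frank: 4.
Carol wins 4–1, a margin of 3.

3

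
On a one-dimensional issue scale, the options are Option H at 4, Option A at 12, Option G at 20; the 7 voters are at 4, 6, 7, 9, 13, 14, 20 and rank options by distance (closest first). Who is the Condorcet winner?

Option A

With single-peaked preferences on a line, the Condorcet winner is the candidate closest to the median voter.
The median voter (position 9) is closest to Option A at 12.
Check: Option A vs Option H — voters closer to Option A: 4 of 7.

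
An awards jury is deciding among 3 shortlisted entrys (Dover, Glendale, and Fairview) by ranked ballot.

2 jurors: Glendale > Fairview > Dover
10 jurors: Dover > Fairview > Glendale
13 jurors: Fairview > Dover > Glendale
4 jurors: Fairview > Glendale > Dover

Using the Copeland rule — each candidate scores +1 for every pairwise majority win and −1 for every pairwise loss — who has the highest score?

Fairview

Pairwise results:
  Dover vs Glendale: Dover wins 23–6.
  Dover vs Fairview: Fairview wins 19–10.
  Glendale vs Fairview: Fairview wins 27–2.
Copeland scores (wins − losses):
  Dover: 1 − 1 = 0
  Glendale: 0 − 2 = -2
  Fairview: 2 − 0 = 2
Fairview has the best Copeland score.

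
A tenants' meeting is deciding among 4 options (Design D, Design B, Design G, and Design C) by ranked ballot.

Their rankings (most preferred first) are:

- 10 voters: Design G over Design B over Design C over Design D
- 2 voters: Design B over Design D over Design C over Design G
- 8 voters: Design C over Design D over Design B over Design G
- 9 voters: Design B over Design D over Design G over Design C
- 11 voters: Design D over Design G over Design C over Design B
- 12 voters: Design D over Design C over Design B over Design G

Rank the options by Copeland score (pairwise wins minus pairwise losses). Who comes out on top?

Design D

Pairwise results:
  Design D vs Design B: Design D wins 31–21.
  Design D vs Design G: Design D wins 42–10.
  Design D vs Design C: Design D wins 34–18.
  Design B vs Design G: Design B wins 31–21.
  Design B vs Design C: Design C wins 31–21.
  Design G vs Design C: Design G wins 30–22.
Copeland scores (wins − losses):
  Design D: 3 − 0 = 3
  Design B: 1 − 2 = -1
  Design G: 1 − 2 = -1
  Design C: 1 − 2 = -1
Design D has the best Copeland score.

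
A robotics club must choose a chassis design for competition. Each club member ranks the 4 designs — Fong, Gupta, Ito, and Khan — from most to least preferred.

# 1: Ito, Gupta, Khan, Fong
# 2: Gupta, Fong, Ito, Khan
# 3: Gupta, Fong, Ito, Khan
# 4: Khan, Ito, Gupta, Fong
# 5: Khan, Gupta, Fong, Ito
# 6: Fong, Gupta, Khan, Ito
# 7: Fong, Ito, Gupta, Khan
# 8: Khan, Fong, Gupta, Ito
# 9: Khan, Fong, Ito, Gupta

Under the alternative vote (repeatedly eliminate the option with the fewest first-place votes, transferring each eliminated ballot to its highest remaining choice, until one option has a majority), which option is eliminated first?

Ito

Round 1: Khan 4, Fong 2, Gupta 2, Ito 1. Ito has the fewest and is eliminated.
Round 2: Khan 4, Gupta 3, Fong 2. Fong has the fewest and is eliminated.
Round 3: Gupta 5, Khan 4. Gupta has a majority.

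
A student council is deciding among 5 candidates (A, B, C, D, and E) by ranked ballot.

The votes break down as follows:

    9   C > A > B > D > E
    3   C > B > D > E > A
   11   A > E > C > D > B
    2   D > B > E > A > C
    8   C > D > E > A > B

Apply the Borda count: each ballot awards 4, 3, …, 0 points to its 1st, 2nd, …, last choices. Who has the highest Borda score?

C

Borda scores:
  A: 9·3 + 3·0 + 11·4 + 2·1 + 8·1 = 81
  B: 9·2 + 3·3 + 11·0 + 2·3 + 8·0 = 33
  C: 9·4 + 3·4 + 11·2 + 2·0 + 8·4 = 102
  D: 9·1 + 3·2 + 11·1 + 2·4 + 8·3 = 58
  E: 9·0 + 3·1 + 11·3 + 2·2 + 8·2 = 56
C has the highest total.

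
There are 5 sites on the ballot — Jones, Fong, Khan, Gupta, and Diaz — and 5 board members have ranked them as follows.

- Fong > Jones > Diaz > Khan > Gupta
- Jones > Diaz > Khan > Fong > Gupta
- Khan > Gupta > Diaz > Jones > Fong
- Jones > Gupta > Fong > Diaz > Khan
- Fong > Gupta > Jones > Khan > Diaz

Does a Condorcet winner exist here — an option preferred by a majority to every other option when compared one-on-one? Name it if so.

Head-to-head results (5 voters total):
Jones vs Fong: Jones wins 3–2.
Jones vs Khan: Jones wins 4–1.
Jones vs Gupta: Jones wins 3–2.
Jones vs Diaz: Jones wins 4–1.
Fong vs Khan: Fong wins 3–2.
Fong vs Gupta: Fong wins 3–2.
Fong vs Diaz: Fong wins 3–2.
Khan vs Gupta: Khan wins 3–2.
Khan vs Diaz: Diaz wins 3–2.
Gupta vs Diaz: Gupta wins 3–2.
Jones beats each rival — Fong (3–2), Khan (4–1), Gupta (3–2), Diaz (4–1) — so Jones is the Condorcet winner.

Jones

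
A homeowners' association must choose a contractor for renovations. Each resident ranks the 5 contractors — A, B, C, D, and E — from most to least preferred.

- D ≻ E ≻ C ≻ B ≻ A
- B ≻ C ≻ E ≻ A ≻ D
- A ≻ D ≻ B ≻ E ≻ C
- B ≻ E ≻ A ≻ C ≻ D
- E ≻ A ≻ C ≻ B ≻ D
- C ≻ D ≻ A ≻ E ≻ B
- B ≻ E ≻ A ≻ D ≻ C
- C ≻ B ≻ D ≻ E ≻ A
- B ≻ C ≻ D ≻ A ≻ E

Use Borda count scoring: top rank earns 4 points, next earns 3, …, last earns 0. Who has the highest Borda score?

B

Borda scores:
  A: 0 + 1 + 4 + 2 + 3 + 2 + 2 + 0 + 1 = 15
  B: 1 + 4 + 2 + 4 + 1 + 0 + 4 + 3 + 4 = 23
  C: 2 + 3 + 0 + 1 + 2 + 4 + 0 + 4 + 3 = 19
  D: 4 + 0 + 3 + 0 + 0 + 3 + 1 + 2 + 2 = 15
  E: 3 + 2 + 1 + 3 + 4 + 1 + 3 + 1 + 0 = 18
B has the highest total.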